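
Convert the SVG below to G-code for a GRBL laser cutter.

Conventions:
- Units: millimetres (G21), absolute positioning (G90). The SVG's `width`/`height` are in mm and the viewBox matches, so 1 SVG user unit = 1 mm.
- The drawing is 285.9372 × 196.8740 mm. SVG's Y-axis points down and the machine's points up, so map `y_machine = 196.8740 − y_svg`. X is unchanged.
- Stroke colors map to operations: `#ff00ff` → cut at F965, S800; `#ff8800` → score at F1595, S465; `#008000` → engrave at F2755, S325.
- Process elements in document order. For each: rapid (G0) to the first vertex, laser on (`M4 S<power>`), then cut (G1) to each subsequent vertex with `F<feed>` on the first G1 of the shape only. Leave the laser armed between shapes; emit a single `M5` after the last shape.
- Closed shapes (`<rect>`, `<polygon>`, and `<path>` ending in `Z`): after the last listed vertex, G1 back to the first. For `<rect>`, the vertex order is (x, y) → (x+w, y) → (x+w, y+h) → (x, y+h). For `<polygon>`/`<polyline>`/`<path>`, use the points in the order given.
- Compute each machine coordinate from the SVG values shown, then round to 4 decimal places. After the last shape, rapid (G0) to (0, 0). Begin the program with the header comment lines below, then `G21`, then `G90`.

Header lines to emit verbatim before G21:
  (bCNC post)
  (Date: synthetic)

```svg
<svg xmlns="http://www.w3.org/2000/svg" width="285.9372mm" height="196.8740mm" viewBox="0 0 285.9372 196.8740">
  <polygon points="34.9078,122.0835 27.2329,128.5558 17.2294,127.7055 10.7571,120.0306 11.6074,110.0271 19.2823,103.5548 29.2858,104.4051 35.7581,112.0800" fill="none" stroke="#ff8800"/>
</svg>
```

(bCNC post)
(Date: synthetic)
G21
G90
G0 X34.9078 Y74.7905
M4 S465
G1 X27.2329 Y68.3182 F1595
G1 X17.2294 Y69.1685
G1 X10.7571 Y76.8434
G1 X11.6074 Y86.8469
G1 X19.2823 Y93.3192
G1 X29.2858 Y92.4689
G1 X35.7581 Y84.7940
G1 X34.9078 Y74.7905
M5
G0 X0.0000 Y0.0000

viewBox `0 0 285.9372 196.8740` with mm width/height → 1 unit = 1 mm. Flip: y_m = 196.8740 − y_svg.

**Shape 1** — `<polygon>` regular polygon, stroke `#ff8800` → score (S465, F1595). Machine vertices: (34.9078,74.7905) → (27.2329,68.3182) → (17.2294,69.1685) → (10.7571,76.8434) → (11.6074,86.8469) → (19.2823,93.3192) → (29.2858,92.4689) → (35.7581,84.7940) → (34.9078,74.7905). Closed: final G1 returns to the first vertex.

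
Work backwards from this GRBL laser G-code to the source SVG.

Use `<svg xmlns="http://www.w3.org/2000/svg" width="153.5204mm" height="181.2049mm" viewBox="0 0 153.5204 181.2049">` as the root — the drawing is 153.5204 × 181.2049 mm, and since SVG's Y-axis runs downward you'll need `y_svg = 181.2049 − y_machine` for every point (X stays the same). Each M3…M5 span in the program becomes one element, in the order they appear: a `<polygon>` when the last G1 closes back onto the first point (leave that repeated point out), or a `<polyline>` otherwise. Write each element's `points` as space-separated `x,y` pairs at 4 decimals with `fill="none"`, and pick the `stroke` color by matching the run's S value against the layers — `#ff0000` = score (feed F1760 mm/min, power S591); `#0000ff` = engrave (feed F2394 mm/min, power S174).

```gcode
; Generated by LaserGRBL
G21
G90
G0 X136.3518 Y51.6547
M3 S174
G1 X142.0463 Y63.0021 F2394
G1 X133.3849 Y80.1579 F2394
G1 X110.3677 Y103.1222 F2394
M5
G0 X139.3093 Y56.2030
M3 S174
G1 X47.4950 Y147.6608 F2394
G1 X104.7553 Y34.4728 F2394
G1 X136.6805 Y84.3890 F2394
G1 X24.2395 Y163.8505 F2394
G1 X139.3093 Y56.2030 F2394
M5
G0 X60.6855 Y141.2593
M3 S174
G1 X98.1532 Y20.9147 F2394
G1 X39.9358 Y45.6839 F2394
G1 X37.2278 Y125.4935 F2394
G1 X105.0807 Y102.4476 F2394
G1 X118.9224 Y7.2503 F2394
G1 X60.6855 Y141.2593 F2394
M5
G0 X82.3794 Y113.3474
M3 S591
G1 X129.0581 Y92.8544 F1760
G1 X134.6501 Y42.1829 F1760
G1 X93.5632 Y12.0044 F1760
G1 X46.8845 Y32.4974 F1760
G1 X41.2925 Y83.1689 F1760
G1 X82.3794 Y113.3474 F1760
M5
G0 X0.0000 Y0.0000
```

<svg xmlns="http://www.w3.org/2000/svg" width="153.5204mm" height="181.2049mm" viewBox="0 0 153.5204 181.2049">
  <polyline points="136.3518,129.5502 142.0463,118.2028 133.3849,101.0470 110.3677,78.0827" fill="none" stroke="#0000ff"/>
  <polygon points="139.3093,125.0019 47.4950,33.5441 104.7553,146.7321 136.6805,96.8159 24.2395,17.3544" fill="none" stroke="#0000ff"/>
  <polygon points="60.6855,39.9456 98.1532,160.2902 39.9358,135.5210 37.2278,55.7114 105.0807,78.7573 118.9224,173.9546" fill="none" stroke="#0000ff"/>
  <polygon points="82.3794,67.8575 129.0581,88.3505 134.6501,139.0220 93.5632,169.2005 46.8845,148.7075 41.2925,98.0360" fill="none" stroke="#ff0000"/>
</svg>

Each laser-on run becomes one SVG element. Flip Y back into SVG space with y_svg = 181.2049 − y_machine.

Run 1: the run's S174 means `#0000ff` (engrave). The run is open, so emit a `<polyline>` with points (Y-flipped): 136.3518,129.5502 142.0463,118.2028 133.3849,101.0470 110.3677,78.0827.

Run 2: the run's S174 means `#0000ff` (engrave). The run returns to its start, so emit a `<polygon>` with points (Y-flipped): 139.3093,125.0019 47.4950,33.5441 104.7553,146.7321 136.6805,96.8159 24.2395,17.3544.

Run 3: the run's S174 means `#0000ff` (engrave). The run returns to its start, so emit a `<polygon>` with points (Y-flipped): 60.6855,39.9456 98.1532,160.2902 39.9358,135.5210 37.2278,55.7114 105.0807,78.7573 118.9224,173.9546.

Run 4: power S591 maps to stroke `#ff0000` (score). The run returns to its start, so emit a `<polygon>` with points (Y-flipped): 82.3794,67.8575 129.0581,88.3505 134.6501,139.0220 93.5632,169.2005 46.8845,148.7075 41.2925,98.0360.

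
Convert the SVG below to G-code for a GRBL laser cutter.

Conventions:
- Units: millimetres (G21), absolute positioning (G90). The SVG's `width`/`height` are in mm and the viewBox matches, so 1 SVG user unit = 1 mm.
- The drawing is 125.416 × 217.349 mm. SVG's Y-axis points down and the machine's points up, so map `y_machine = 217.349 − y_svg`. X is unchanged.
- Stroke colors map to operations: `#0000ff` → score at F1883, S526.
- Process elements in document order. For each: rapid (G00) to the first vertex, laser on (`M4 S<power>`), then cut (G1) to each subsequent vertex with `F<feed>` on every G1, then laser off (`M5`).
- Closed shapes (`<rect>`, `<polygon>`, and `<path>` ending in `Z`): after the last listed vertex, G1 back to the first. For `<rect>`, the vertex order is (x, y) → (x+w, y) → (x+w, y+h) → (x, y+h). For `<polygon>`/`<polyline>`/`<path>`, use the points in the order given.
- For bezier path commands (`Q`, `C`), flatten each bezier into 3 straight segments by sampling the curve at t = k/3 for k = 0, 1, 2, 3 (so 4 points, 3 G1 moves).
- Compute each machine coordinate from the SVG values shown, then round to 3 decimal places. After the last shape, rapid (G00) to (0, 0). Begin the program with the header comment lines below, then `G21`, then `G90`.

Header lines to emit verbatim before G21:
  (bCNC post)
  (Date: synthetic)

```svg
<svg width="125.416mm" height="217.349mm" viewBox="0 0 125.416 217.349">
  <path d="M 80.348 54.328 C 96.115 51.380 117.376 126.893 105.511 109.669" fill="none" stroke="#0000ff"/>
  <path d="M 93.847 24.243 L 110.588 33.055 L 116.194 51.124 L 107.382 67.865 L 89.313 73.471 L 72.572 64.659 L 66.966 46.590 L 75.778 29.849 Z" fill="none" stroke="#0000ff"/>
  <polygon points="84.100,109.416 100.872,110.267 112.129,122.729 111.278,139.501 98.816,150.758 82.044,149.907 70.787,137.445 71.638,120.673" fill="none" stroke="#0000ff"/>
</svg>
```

1 u = 1 mm; y_m = 217.349 − y.

[1] `<path>` cubic bezier, #0000ff→score S526 F1883: (80.348,163.021) → (96.516,146.156) → (107.764,115.028) → (105.511,107.680)

[2] `<path>` regular polygon, #0000ff→score S526 F1883: (93.847,193.106) → (110.588,184.294) → (116.194,166.225) → (107.382,149.484) → (89.313,143.878) → (72.572,152.690) → (66.966,170.759) → (75.778,187.500) → (93.847,193.106) (closed)

[3] `<polygon>` regular polygon, #0000ff→score S526 F1883: (84.100,107.933) → (100.872,107.082) → (112.129,94.620) → (111.278,77.848) → (98.816,66.591) → (82.044,67.442) → (70.787,79.904) → (71.638,96.676) → (84.100,107.933) (closed)

(bCNC post)
(Date: synthetic)
G21
G90
G00 X80.348 Y163.021
M4 S526
G1 X96.516 Y146.156 F1883
G1 X107.764 Y115.028 F1883
G1 X105.511 Y107.680 F1883
M5
G00 X93.847 Y193.106
M4 S526
G1 X110.588 Y184.294 F1883
G1 X116.194 Y166.225 F1883
G1 X107.382 Y149.484 F1883
G1 X89.313 Y143.878 F1883
G1 X72.572 Y152.690 F1883
G1 X66.966 Y170.759 F1883
G1 X75.778 Y187.500 F1883
G1 X93.847 Y193.106 F1883
M5
G00 X84.100 Y107.933
M4 S526
G1 X100.872 Y107.082 F1883
G1 X112.129 Y94.620 F1883
G1 X111.278 Y77.848 F1883
G1 X98.816 Y66.591 F1883
G1 X82.044 Y67.442 F1883
G1 X70.787 Y79.904 F1883
G1 X71.638 Y96.676 F1883
G1 X84.100 Y107.933 F1883
M5
G00 X0.000 Y0.000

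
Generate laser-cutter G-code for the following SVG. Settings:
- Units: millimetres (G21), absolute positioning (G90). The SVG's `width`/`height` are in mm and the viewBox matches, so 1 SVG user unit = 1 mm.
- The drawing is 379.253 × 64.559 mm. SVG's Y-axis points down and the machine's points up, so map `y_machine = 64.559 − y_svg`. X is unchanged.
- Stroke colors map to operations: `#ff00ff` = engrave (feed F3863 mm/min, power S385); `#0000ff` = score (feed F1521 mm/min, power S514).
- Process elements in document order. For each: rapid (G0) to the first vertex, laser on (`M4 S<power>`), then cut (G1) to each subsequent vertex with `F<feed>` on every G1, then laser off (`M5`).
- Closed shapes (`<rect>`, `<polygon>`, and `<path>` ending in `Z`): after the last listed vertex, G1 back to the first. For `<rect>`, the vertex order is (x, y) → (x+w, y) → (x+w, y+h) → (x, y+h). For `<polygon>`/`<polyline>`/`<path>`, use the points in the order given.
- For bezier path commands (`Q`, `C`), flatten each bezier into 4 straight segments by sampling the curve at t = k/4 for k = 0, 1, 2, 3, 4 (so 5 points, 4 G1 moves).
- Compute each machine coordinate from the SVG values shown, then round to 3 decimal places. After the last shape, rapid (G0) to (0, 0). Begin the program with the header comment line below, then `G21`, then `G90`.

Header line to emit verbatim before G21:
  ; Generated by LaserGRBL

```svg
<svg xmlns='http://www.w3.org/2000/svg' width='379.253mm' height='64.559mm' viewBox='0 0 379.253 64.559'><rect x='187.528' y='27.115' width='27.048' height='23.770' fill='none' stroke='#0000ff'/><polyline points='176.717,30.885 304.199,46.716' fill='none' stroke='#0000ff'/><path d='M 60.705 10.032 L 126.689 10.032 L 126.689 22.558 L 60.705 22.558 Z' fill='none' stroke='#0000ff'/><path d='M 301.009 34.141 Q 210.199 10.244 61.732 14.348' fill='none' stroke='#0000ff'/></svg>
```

; Generated by LaserGRBL
G21
G90
G0 X187.528 Y37.444
M4 S514
G1 X214.576 Y37.444 F1521
G1 X214.576 Y13.674 F1521
G1 X187.528 Y13.674 F1521
G1 X187.528 Y37.444 F1521
M5
G0 X176.717 Y33.674
M4 S514
G1 X304.199 Y17.843 F1521
M5
G0 X60.705 Y54.527
M4 S514
G1 X126.689 Y54.527 F1521
G1 X126.689 Y42.001 F1521
G1 X60.705 Y42.001 F1521
G1 X60.705 Y54.527 F1521
M5
G0 X301.009 Y30.418
M4 S514
G1 X252.000 Y40.616 F1521
G1 X195.785 Y47.315 F1521
G1 X132.362 Y50.513 F1521
G1 X61.732 Y50.211 F1521
M5
G0 X0.000 Y0.000

viewBox `0 0 379.253 64.559` with mm width/height → 1 unit = 1 mm. Flip: y_m = 64.559 − y_svg.

**Shape 1** — `<rect>` rectangle, stroke `#0000ff` → score (S514, F1521). Machine vertices: (187.528,37.444) → (214.576,37.444) → (214.576,13.674) → (187.528,13.674) → (187.528,37.444). Closed: final G1 returns to the first vertex.

**Shape 2** — `<polyline>` line segment, stroke `#0000ff` → score (S514, F1521). Machine vertices: (176.717,33.674) → (304.199,17.843). Open path.

**Shape 3** — `<path>` rectangle, stroke `#0000ff` → score (S514, F1521). Machine vertices: (60.705,54.527) → (126.689,54.527) → (126.689,42.001) → (60.705,42.001) → (60.705,54.527). Closed: final G1 returns to the first vertex.

**Shape 4** — `<path>` quadratic bezier, stroke `#0000ff` → score (S514, F1521). Control points (SVG): P0=(301.009,34.141), P1=(210.199,10.244), P2=(61.732,14.348); sampled at t=k/4. Machine vertices: (301.009,30.418) → (252.000,40.616) → (195.785,47.315) → (132.362,50.513) → (61.732,50.211). Open path.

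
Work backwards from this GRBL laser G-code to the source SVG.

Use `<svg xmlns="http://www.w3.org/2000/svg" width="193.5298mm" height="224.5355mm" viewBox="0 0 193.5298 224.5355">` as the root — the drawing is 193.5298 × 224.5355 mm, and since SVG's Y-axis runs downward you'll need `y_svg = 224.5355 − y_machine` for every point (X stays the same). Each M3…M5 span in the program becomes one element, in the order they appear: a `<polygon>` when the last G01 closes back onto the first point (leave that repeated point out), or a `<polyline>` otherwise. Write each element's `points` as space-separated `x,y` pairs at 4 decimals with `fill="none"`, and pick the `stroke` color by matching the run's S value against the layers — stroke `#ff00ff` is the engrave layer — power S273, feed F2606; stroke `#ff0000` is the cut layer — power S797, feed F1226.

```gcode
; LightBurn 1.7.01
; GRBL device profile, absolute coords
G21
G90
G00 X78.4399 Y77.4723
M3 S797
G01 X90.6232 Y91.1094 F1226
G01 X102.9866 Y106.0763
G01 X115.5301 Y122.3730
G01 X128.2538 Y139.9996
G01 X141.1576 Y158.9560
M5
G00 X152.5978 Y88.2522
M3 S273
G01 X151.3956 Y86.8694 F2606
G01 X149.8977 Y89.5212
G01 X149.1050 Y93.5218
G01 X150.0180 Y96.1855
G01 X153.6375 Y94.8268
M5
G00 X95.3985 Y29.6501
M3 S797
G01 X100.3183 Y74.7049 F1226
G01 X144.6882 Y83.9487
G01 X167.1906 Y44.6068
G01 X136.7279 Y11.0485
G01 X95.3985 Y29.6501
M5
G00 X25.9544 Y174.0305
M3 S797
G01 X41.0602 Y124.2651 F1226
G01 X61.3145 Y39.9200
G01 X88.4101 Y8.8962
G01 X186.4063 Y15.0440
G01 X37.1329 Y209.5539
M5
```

y_svg = 224.5355 − y_m.

[1] S797→`#ff0000` (cut); open run; points: 78.4399,147.0632 90.6232,133.4261 102.9866,118.4592 115.5301,102.1625 128.2538,84.5359 141.1576,65.5795

[2] S273→`#ff00ff` (engrave); open run; points: 152.5978,136.2833 151.3956,137.6661 149.8977,135.0143 149.1050,131.0137 150.0180,128.3500 153.6375,129.7087

[3] S797→`#ff0000` (cut); closed run; points: 95.3985,194.8854 100.3183,149.8306 144.6882,140.5868 167.1906,179.9287 136.7279,213.4870

[4] S797→`#ff0000` (cut); open run; points: 25.9544,50.5050 41.0602,100.2704 61.3145,184.6155 88.4101,215.6393 186.4063,209.4915 37.1329,14.9816

<svg xmlns="http://www.w3.org/2000/svg" width="193.5298mm" height="224.5355mm" viewBox="0 0 193.5298 224.5355">
  <polyline points="78.4399,147.0632 90.6232,133.4261 102.9866,118.4592 115.5301,102.1625 128.2538,84.5359 141.1576,65.5795" fill="none" stroke="#ff0000"/>
  <polyline points="152.5978,136.2833 151.3956,137.6661 149.8977,135.0143 149.1050,131.0137 150.0180,128.3500 153.6375,129.7087" fill="none" stroke="#ff00ff"/>
  <polygon points="95.3985,194.8854 100.3183,149.8306 144.6882,140.5868 167.1906,179.9287 136.7279,213.4870" fill="none" stroke="#ff0000"/>
  <polyline points="25.9544,50.5050 41.0602,100.2704 61.3145,184.6155 88.4101,215.6393 186.4063,209.4915 37.1329,14.9816" fill="none" stroke="#ff0000"/>
</svg>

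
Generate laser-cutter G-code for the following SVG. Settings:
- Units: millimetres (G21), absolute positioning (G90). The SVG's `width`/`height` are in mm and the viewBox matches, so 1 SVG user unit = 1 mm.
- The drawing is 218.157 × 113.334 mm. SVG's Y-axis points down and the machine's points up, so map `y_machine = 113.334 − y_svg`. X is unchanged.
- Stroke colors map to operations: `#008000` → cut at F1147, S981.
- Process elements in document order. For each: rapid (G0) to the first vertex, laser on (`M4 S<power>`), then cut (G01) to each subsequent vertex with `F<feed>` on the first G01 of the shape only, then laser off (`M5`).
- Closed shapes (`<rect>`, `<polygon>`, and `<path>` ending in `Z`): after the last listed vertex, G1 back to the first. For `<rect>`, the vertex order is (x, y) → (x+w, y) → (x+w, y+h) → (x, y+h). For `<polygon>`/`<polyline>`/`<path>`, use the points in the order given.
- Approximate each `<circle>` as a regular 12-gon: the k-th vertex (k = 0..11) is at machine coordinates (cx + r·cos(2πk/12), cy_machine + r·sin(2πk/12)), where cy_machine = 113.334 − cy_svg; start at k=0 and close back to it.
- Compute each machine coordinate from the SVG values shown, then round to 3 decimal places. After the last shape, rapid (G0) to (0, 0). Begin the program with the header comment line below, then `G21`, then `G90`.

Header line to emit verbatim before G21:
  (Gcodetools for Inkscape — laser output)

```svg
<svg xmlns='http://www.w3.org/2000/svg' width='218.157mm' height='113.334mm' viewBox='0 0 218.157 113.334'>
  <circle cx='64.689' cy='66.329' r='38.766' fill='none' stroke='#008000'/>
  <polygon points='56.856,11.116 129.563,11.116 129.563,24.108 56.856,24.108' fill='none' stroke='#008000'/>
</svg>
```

(Gcodetools for Inkscape — laser output)
G21
G90
G0 X103.455 Y47.005
M4 S981
G01 X98.261 Y66.388 F1147
G01 X84.072 Y80.577
G01 X64.689 Y85.771
G01 X45.306 Y80.577
G01 X31.117 Y66.388
G01 X25.923 Y47.005
G01 X31.117 Y27.622
G01 X45.306 Y13.433
G01 X64.689 Y8.239
G01 X84.072 Y13.433
G01 X98.261 Y27.622
G01 X103.455 Y47.005
M5
G0 X56.856 Y102.218
M4 S981
G01 X129.563 Y102.218 F1147
G01 X129.563 Y89.226
G01 X56.856 Y89.226
G01 X56.856 Y102.218
M5
G0 X0.000 Y0.000

Since the viewBox matches the mm dimensions, user units are millimetres directly. The only transform is the Y-flip y_m = 113.334 − y_svg.

Shape 1 is a circle drawn with `<circle>`. Its stroke #008000 means cut at S981, F1147. After flipping Y the toolpath is (103.455,47.005) → (98.261,66.388) → (84.072,80.577) → (64.689,85.771) → (45.306,80.577) → (31.117,66.388) → (25.923,47.005) → (31.117,27.622) → (45.306,13.433) → (64.689,8.239) → (84.072,13.433) → (98.261,27.622) → (103.455,47.005), returning to the start.

Shape 2 is a rectangle drawn with `<polygon>`. Its stroke #008000 means cut at S981, F1147. After flipping Y the toolpath is (56.856,102.218) → (129.563,102.218) → (129.563,89.226) → (56.856,89.226) → (56.856,102.218), returning to the start.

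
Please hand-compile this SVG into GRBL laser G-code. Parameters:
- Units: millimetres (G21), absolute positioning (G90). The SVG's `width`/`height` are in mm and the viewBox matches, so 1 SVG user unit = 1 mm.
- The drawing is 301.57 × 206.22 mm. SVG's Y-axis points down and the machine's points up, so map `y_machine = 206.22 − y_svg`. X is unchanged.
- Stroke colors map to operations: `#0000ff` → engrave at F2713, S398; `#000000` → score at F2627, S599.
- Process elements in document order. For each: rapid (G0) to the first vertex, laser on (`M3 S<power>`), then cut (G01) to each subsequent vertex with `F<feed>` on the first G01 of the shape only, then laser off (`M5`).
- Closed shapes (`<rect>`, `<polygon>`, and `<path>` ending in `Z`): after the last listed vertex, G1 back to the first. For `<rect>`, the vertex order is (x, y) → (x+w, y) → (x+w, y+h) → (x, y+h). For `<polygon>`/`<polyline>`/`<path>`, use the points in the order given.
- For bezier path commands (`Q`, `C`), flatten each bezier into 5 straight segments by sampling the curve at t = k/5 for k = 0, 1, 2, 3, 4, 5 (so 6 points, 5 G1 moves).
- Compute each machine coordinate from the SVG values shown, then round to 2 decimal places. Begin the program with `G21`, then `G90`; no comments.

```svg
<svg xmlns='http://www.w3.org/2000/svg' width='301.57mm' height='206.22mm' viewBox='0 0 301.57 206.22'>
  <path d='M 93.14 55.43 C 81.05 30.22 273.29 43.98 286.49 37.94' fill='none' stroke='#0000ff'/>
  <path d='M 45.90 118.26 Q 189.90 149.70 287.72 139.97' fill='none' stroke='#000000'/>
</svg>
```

G21
G90
G0 X93.14 Y150.79
M3 S398
G01 X107.34 Y161.71 F2713
G01 X152.17 Y166.10
G01 X209.25 Y166.77
G01 X260.15 Y166.56
G01 X286.49 Y168.28
M5
G0 X45.90 Y87.96
M3 S599
G01 X101.65 Y77.03 F2627
G01 X153.71 Y69.40
G01 X202.08 Y65.05
G01 X246.74 Y64.00
G01 X287.72 Y66.25
M5

1 u = 1 mm; y_m = 206.22 − y.

[1] `<path>` cubic bezier, #0000ff→engrave S398 F2713: (93.14,150.79) → (107.34,161.71) → (152.17,166.10) → (209.25,166.77) → (260.15,166.56) → (286.49,168.28)

[2] `<path>` quadratic bezier, #000000→score S599 F2627: (45.90,87.96) → (101.65,77.03) → (153.71,69.40) → (202.08,65.05) → (246.74,64.00) → (287.72,66.25)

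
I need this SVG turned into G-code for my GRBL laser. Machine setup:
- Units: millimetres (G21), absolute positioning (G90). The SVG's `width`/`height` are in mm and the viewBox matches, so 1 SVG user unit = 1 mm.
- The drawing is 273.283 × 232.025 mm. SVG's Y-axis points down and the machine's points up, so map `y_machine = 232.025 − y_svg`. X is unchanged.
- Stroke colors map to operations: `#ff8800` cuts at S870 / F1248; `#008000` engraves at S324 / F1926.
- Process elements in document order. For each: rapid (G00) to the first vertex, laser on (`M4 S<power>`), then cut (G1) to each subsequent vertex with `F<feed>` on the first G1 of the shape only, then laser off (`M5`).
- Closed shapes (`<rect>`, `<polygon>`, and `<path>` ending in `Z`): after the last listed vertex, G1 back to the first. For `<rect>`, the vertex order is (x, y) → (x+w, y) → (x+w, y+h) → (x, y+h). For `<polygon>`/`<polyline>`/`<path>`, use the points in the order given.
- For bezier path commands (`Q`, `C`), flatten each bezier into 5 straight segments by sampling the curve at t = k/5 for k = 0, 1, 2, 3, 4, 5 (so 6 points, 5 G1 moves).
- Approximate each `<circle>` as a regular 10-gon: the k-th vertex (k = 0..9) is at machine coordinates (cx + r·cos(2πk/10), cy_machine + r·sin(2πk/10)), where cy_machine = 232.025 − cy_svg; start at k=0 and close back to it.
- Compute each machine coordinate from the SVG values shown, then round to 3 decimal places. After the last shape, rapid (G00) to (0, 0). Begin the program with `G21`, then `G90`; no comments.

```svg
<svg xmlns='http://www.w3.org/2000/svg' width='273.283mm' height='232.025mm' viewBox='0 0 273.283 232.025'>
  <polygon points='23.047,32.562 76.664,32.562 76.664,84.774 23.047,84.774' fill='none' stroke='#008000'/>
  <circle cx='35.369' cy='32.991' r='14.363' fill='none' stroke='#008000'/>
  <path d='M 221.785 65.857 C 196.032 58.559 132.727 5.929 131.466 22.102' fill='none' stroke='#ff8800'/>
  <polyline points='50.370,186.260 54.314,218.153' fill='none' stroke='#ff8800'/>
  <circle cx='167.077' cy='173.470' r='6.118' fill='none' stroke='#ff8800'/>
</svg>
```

1 u = 1 mm; y_m = 232.025 − y.

[1] `<polygon>` rectangle, #008000→engrave S324 F1926: (23.047,199.463) → (76.664,199.463) → (76.664,147.251) → (23.047,147.251) → (23.047,199.463) (closed)

[2] `<circle>` circle, #008000→engrave S324 F1926: (49.732,199.034) → (46.989,207.476) → (39.807,212.694) → (30.931,212.694) → (23.749,207.476) → (21.006,199.034) → (23.749,190.592) → (30.931,185.374) → (39.807,185.374) → (46.989,190.592) → (49.732,199.034) (closed)

[3] `<path>` cubic bezier, #ff8800→cut S870 F1248: (221.785,166.168) → (202.624,175.074) → (179.231,189.380) → (156.386,203.610) → (138.871,212.284) → (131.466,209.923)

[4] `<polyline>` line segment, #ff8800→cut S870 F1248: (50.370,45.765) → (54.314,13.872)

[5] `<circle>` circle, #ff8800→cut S870 F1248: (173.195,58.555) → (172.027,62.151) → (168.968,64.374) → (165.186,64.374) → (162.127,62.151) → (160.959,58.555) → (162.127,54.959) → (165.186,52.736) → (168.968,52.736) → (172.027,54.959) → (173.195,58.555) (closed)

G21
G90
G00 X23.047 Y199.463
M4 S324
G1 X76.664 Y199.463 F1926
G1 X76.664 Y147.251
G1 X23.047 Y147.251
G1 X23.047 Y199.463
M5
G00 X49.732 Y199.034
M4 S324
G1 X46.989 Y207.476 F1926
G1 X39.807 Y212.694
G1 X30.931 Y212.694
G1 X23.749 Y207.476
G1 X21.006 Y199.034
G1 X23.749 Y190.592
G1 X30.931 Y185.374
G1 X39.807 Y185.374
G1 X46.989 Y190.592
G1 X49.732 Y199.034
M5
G00 X221.785 Y166.168
M4 S870
G1 X202.624 Y175.074 F1248
G1 X179.231 Y189.380
G1 X156.386 Y203.610
G1 X138.871 Y212.284
G1 X131.466 Y209.923
M5
G00 X50.370 Y45.765
M4 S870
G1 X54.314 Y13.872 F1248
M5
G00 X173.195 Y58.555
M4 S870
G1 X172.027 Y62.151 F1248
G1 X168.968 Y64.374
G1 X165.186 Y64.374
G1 X162.127 Y62.151
G1 X160.959 Y58.555
G1 X162.127 Y54.959
G1 X165.186 Y52.736
G1 X168.968 Y52.736
G1 X172.027 Y54.959
G1 X173.195 Y58.555
M5
G00 X0.000 Y0.000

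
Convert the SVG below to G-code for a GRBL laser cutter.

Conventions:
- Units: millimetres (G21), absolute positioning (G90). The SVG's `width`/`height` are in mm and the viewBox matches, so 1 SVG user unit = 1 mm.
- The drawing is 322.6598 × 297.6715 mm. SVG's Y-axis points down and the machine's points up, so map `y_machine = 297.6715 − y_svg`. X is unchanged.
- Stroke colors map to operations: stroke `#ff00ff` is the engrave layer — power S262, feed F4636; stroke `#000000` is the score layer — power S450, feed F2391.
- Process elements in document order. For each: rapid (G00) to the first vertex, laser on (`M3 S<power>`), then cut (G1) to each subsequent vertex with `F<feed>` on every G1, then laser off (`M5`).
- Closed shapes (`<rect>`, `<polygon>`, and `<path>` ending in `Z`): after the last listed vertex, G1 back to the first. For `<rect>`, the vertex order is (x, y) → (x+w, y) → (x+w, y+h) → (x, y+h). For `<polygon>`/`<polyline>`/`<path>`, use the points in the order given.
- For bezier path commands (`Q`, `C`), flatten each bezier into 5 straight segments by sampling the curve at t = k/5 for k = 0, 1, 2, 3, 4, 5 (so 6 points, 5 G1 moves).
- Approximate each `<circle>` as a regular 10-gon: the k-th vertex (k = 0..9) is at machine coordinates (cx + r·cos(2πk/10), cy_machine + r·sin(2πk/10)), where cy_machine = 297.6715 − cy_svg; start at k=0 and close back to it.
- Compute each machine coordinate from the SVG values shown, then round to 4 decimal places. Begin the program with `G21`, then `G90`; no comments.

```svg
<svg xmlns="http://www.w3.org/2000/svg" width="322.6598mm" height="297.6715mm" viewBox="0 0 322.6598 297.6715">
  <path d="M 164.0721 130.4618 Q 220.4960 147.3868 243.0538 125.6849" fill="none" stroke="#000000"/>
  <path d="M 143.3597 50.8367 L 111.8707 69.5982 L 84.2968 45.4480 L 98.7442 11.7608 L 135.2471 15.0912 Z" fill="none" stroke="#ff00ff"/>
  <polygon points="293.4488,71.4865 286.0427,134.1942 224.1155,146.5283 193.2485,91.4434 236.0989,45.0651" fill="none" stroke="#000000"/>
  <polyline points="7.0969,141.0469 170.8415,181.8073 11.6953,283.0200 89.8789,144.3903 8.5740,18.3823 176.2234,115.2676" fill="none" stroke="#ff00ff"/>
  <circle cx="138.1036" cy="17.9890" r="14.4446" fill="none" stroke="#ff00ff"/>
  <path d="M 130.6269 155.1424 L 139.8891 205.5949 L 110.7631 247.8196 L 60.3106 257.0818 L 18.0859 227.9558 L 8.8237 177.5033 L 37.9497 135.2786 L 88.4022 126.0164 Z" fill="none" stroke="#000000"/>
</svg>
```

Since the viewBox matches the mm dimensions, user units are millimetres directly. The only transform is the Y-flip y_m = 297.6715 − y_svg.

Shape 1 is a quadratic bezier drawn with `<path>`. Its stroke #000000 means score at S450, F2391. After flipping Y the toolpath is (164.0721,167.2097) → (185.2870,161.9848) → (203.7926,159.8500) → (219.5890,160.8054) → (232.6760,164.8509) → (243.0538,171.9866).

Shape 2 is a regular polygon drawn with `<path>`. Its stroke #ff00ff means engrave at S262, F4636. After flipping Y the toolpath is (143.3597,246.8348) → (111.8707,228.0733) → (84.2968,252.2235) → (98.7442,285.9107) → (135.2471,282.5803) → (143.3597,246.8348), returning to the start.

Shape 3 is a regular polygon drawn with `<polygon>`. Its stroke #000000 means score at S450, F2391. After flipping Y the toolpath is (293.4488,226.1850) → (286.0427,163.4773) → (224.1155,151.1432) → (193.2485,206.2281) → (236.0989,252.6064) → (293.4488,226.1850), returning to the start.

Shape 4 is a open polyline drawn with `<polyline>`. Its stroke #ff00ff means engrave at S262, F4636. After flipping Y the toolpath is (7.0969,156.6246) → (170.8415,115.8642) → (11.6953,14.6515) → (89.8789,153.2812) → (8.5740,279.2892) → (176.2234,182.4039).

Shape 5 is a circle drawn with `<circle>`. Its stroke #ff00ff means engrave at S262, F4636. After flipping Y the toolpath is (152.5482,279.6825) → (149.7895,288.1728) → (142.5672,293.4201) → (133.6400,293.4201) → (126.4177,288.1728) → (123.6590,279.6825) → (126.4177,271.1922) → (133.6400,265.9449) → (142.5672,265.9449) → (149.7895,271.1922) → (152.5482,279.6825), returning to the start.

Shape 6 is a regular polygon drawn with `<path>`. Its stroke #000000 means score at S450, F2391. After flipping Y the toolpath is (130.6269,142.5291) → (139.8891,92.0766) → (110.7631,49.8519) → (60.3106,40.5897) → (18.0859,69.7157) → (8.8237,120.1682) → (37.9497,162.3929) → (88.4022,171.6551) → (130.6269,142.5291), returning to the start.

G21
G90
G00 X164.0721 Y167.2097
M3 S450
G1 X185.2870 Y161.9848 F2391
G1 X203.7926 Y159.8500 F2391
G1 X219.5890 Y160.8054 F2391
G1 X232.6760 Y164.8509 F2391
G1 X243.0538 Y171.9866 F2391
M5
G00 X143.3597 Y246.8348
M3 S262
G1 X111.8707 Y228.0733 F4636
G1 X84.2968 Y252.2235 F4636
G1 X98.7442 Y285.9107 F4636
G1 X135.2471 Y282.5803 F4636
G1 X143.3597 Y246.8348 F4636
M5
G00 X293.4488 Y226.1850
M3 S450
G1 X286.0427 Y163.4773 F2391
G1 X224.1155 Y151.1432 F2391
G1 X193.2485 Y206.2281 F2391
G1 X236.0989 Y252.6064 F2391
G1 X293.4488 Y226.1850 F2391
M5
G00 X7.0969 Y156.6246
M3 S262
G1 X170.8415 Y115.8642 F4636
G1 X11.6953 Y14.6515 F4636
G1 X89.8789 Y153.2812 F4636
G1 X8.5740 Y279.2892 F4636
G1 X176.2234 Y182.4039 F4636
M5
G00 X152.5482 Y279.6825
M3 S262
G1 X149.7895 Y288.1728 F4636
G1 X142.5672 Y293.4201 F4636
G1 X133.6400 Y293.4201 F4636
G1 X126.4177 Y288.1728 F4636
G1 X123.6590 Y279.6825 F4636
G1 X126.4177 Y271.1922 F4636
G1 X133.6400 Y265.9449 F4636
G1 X142.5672 Y265.9449 F4636
G1 X149.7895 Y271.1922 F4636
G1 X152.5482 Y279.6825 F4636
M5
G00 X130.6269 Y142.5291
M3 S450
G1 X139.8891 Y92.0766 F2391
G1 X110.7631 Y49.8519 F2391
G1 X60.3106 Y40.5897 F2391
G1 X18.0859 Y69.7157 F2391
G1 X8.8237 Y120.1682 F2391
G1 X37.9497 Y162.3929 F2391
G1 X88.4022 Y171.6551 F2391
G1 X130.6269 Y142.5291 F2391
M5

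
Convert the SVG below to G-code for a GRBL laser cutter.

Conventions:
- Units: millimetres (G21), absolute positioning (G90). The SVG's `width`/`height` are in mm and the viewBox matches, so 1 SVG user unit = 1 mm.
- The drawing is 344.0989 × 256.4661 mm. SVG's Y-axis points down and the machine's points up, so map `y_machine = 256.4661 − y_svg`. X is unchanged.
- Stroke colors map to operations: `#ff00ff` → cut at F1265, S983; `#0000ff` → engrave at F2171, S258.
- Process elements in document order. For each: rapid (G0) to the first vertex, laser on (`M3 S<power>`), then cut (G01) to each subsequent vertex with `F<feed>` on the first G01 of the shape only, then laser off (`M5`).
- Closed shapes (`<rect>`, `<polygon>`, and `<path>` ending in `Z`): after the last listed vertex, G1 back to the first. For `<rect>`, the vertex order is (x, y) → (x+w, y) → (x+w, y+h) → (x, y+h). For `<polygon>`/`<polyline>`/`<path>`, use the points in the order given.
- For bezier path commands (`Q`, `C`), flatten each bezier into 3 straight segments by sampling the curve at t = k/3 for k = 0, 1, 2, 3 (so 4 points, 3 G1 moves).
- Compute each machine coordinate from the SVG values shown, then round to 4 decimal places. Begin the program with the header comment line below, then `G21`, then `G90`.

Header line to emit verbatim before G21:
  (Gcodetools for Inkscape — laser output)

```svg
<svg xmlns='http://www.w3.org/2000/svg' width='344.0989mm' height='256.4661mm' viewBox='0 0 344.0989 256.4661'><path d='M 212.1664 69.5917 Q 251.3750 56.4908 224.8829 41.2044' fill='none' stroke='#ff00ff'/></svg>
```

(Gcodetools for Inkscape — laser output)
G21
G90
G0 X212.1664 Y186.8744
M3 S983
G01 X231.0054 Y195.8512 F1265
G01 X235.2442 Y205.3136
G01 X224.8829 Y215.2617
M5

Since the viewBox matches the mm dimensions, user units are millimetres directly. The only transform is the Y-flip y_m = 256.4661 − y_svg.

Shape 1 is a quadratic bezier drawn with `<path>`. Its stroke #ff00ff means cut at S983, F1265. After flipping Y the toolpath is (212.1664,186.8744) → (231.0054,195.8512) → (235.2442,205.3136) → (224.8829,215.2617).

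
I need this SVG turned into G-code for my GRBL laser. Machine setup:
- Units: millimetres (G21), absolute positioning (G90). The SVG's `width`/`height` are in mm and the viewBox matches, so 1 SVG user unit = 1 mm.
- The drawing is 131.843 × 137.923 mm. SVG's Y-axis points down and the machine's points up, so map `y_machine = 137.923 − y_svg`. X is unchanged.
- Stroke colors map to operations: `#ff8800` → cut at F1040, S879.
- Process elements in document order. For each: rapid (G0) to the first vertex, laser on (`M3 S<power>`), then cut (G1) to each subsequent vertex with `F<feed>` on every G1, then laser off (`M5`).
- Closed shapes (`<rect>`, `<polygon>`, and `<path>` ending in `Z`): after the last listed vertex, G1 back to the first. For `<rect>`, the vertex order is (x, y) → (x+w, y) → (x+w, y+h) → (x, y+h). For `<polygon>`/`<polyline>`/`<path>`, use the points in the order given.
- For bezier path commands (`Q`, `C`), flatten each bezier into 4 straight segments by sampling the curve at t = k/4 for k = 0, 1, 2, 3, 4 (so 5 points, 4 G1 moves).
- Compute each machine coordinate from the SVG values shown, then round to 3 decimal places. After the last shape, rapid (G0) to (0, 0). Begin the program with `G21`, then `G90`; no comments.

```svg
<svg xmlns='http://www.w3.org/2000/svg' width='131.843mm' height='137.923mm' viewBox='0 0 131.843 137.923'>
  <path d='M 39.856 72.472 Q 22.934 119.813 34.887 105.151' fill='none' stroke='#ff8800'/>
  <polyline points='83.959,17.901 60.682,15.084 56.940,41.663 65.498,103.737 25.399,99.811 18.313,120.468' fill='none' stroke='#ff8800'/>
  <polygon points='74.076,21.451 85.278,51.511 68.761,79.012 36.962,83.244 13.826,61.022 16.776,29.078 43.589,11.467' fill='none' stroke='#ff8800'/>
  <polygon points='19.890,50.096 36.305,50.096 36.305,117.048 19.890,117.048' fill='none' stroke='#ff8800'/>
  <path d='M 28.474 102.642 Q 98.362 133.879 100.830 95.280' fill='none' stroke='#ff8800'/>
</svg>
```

G21
G90
G0 X39.856 Y65.451
M3 S879
G1 X33.200 Y45.656 F1040
G1 X30.153 Y33.611 F1040
G1 X30.715 Y29.316 F1040
G1 X34.887 Y32.772 F1040
M5
G0 X83.959 Y120.022
M3 S879
G1 X60.682 Y122.839 F1040
G1 X56.940 Y96.260 F1040
G1 X65.498 Y34.186 F1040
G1 X25.399 Y38.112 F1040
G1 X18.313 Y17.455 F1040
M5
G0 X74.076 Y116.472
M3 S879
G1 X85.278 Y86.412 F1040
G1 X68.761 Y58.911 F1040
G1 X36.962 Y54.679 F1040
G1 X13.826 Y76.901 F1040
G1 X16.776 Y108.845 F1040
G1 X43.589 Y126.456 F1040
G1 X74.076 Y116.472 F1040
M5
G0 X19.890 Y87.827
M3 S879
G1 X36.305 Y87.827 F1040
G1 X36.305 Y20.875 F1040
G1 X19.890 Y20.875 F1040
G1 X19.890 Y87.827 F1040
M5
G0 X28.474 Y35.281
M3 S879
G1 X59.204 Y24.027 F1040
G1 X81.507 Y21.503 F1040
G1 X95.382 Y27.708 F1040
G1 X100.830 Y42.643 F1040
M5
G0 X0.000 Y0.000

1 u = 1 mm; y_m = 137.923 − y.

[1] `<path>` quadratic bezier, #ff8800→cut S879 F1040: (39.856,65.451) → (33.200,45.656) → (30.153,33.611) → (30.715,29.316) → (34.887,32.772)

[2] `<polyline>` open polyline, #ff8800→cut S879 F1040: (83.959,120.022) → (60.682,122.839) → (56.940,96.260) → (65.498,34.186) → (25.399,38.112) → (18.313,17.455)

[3] `<polygon>` regular polygon, #ff8800→cut S879 F1040: (74.076,116.472) → (85.278,86.412) → (68.761,58.911) → (36.962,54.679) → (13.826,76.901) → (16.776,108.845) → (43.589,126.456) → (74.076,116.472) (closed)

[4] `<polygon>` rectangle, #ff8800→cut S879 F1040: (19.890,87.827) → (36.305,87.827) → (36.305,20.875) → (19.890,20.875) → (19.890,87.827) (closed)

[5] `<path>` quadratic bezier, #ff8800→cut S879 F1040: (28.474,35.281) → (59.204,24.027) → (81.507,21.503) → (95.382,27.708) → (100.830,42.643)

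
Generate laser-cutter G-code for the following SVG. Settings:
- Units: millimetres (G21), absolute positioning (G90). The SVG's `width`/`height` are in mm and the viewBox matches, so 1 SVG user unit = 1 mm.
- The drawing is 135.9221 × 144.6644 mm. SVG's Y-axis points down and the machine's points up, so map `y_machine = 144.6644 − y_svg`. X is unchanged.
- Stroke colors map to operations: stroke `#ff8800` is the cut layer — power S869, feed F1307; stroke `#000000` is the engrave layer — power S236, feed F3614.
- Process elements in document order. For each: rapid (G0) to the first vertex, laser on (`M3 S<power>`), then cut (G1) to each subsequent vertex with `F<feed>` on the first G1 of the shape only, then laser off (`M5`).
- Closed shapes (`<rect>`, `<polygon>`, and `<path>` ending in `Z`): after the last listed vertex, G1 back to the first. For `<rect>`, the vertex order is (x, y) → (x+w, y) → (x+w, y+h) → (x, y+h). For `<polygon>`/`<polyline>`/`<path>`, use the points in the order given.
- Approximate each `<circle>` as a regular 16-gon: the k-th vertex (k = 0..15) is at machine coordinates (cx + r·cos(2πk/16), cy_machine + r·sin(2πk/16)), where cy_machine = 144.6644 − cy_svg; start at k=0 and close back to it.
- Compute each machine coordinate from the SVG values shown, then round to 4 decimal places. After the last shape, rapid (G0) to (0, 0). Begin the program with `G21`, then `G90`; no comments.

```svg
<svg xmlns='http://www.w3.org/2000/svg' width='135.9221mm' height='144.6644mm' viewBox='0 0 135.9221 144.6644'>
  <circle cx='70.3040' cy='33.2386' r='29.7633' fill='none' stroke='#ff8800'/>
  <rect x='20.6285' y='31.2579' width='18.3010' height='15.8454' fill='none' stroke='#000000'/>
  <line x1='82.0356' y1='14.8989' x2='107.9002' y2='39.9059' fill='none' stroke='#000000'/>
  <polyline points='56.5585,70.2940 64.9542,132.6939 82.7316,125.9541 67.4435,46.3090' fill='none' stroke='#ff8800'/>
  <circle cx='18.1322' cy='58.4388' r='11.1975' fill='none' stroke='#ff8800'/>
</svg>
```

Since the viewBox matches the mm dimensions, user units are millimetres directly. The only transform is the Y-flip y_m = 144.6644 − y_svg.

Shape 1 is a circle drawn with `<circle>`. Its stroke #ff8800 means cut at S869, F1307. After flipping Y the toolpath is (100.0673,111.4258) → (97.8017,122.8157) → (91.3498,132.4716) → (81.6939,138.9235) → (70.3040,141.1891) → (58.9141,138.9235) → (49.2582,132.4716) → (42.8063,122.8157) → (40.5407,111.4258) → (42.8063,100.0359) → (49.2582,90.3800) → (58.9141,83.9281) → (70.3040,81.6625) → (81.6939,83.9281) → (91.3498,90.3800) → (97.8017,100.0359) → (100.0673,111.4258), returning to the start.

Shape 2 is a rectangle drawn with `<rect>`. Its stroke #000000 means engrave at S236, F3614. After flipping Y the toolpath is (20.6285,113.4065) → (38.9295,113.4065) → (38.9295,97.5611) → (20.6285,97.5611) → (20.6285,113.4065), returning to the start.

Shape 3 is a line segment drawn with `<line>`. Its stroke #000000 means engrave at S236, F3614. After flipping Y the toolpath is (82.0356,129.7655) → (107.9002,104.7585).

Shape 4 is a open polyline drawn with `<polyline>`. Its stroke #ff8800 means cut at S869, F1307. After flipping Y the toolpath is (56.5585,74.3704) → (64.9542,11.9705) → (82.7316,18.7103) → (67.4435,98.3554).

Shape 5 is a circle drawn with `<circle>`. Its stroke #ff8800 means cut at S869, F1307. After flipping Y the toolpath is (29.3297,86.2256) → (28.4773,90.5107) → (26.0500,94.1434) → (22.4173,96.5707) → (18.1322,97.4231) → (13.8471,96.5707) → (10.2144,94.1434) → (7.7871,90.5107) → (6.9347,86.2256) → (7.7871,81.9405) → (10.2144,78.3078) → (13.8471,75.8805) → (18.1322,75.0281) → (22.4173,75.8805) → (26.0500,78.3078) → (28.4773,81.9405) → (29.3297,86.2256), returning to the start.

G21
G90
G0 X100.0673 Y111.4258
M3 S869
G1 X97.8017 Y122.8157 F1307
G1 X91.3498 Y132.4716
G1 X81.6939 Y138.9235
G1 X70.3040 Y141.1891
G1 X58.9141 Y138.9235
G1 X49.2582 Y132.4716
G1 X42.8063 Y122.8157
G1 X40.5407 Y111.4258
G1 X42.8063 Y100.0359
G1 X49.2582 Y90.3800
G1 X58.9141 Y83.9281
G1 X70.3040 Y81.6625
G1 X81.6939 Y83.9281
G1 X91.3498 Y90.3800
G1 X97.8017 Y100.0359
G1 X100.0673 Y111.4258
M5
G0 X20.6285 Y113.4065
M3 S236
G1 X38.9295 Y113.4065 F3614
G1 X38.9295 Y97.5611
G1 X20.6285 Y97.5611
G1 X20.6285 Y113.4065
M5
G0 X82.0356 Y129.7655
M3 S236
G1 X107.9002 Y104.7585 F3614
M5
G0 X56.5585 Y74.3704
M3 S869
G1 X64.9542 Y11.9705 F1307
G1 X82.7316 Y18.7103
G1 X67.4435 Y98.3554
M5
G0 X29.3297 Y86.2256
M3 S869
G1 X28.4773 Y90.5107 F1307
G1 X26.0500 Y94.1434
G1 X22.4173 Y96.5707
G1 X18.1322 Y97.4231
G1 X13.8471 Y96.5707
G1 X10.2144 Y94.1434
G1 X7.7871 Y90.5107
G1 X6.9347 Y86.2256
G1 X7.7871 Y81.9405
G1 X10.2144 Y78.3078
G1 X13.8471 Y75.8805
G1 X18.1322 Y75.0281
G1 X22.4173 Y75.8805
G1 X26.0500 Y78.3078
G1 X28.4773 Y81.9405
G1 X29.3297 Y86.2256
M5
G0 X0.0000 Y0.0000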